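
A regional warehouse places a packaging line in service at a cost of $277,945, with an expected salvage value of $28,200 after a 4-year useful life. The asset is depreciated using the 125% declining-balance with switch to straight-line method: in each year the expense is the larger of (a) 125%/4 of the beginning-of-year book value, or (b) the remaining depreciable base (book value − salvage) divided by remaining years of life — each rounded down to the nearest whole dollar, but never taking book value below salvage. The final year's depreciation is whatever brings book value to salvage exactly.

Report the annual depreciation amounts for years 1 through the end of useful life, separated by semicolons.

$86,857; $59,715; $51,586; $51,587

Depreciable base = $277,945 − $28,200 = $249,745.
Year 1: DB = ⌊$277,945 × 125%/4⌋ = $86,857; SL = ⌊$249,745/4⌋ = $62,436 → take DB $86,857. Book value $191,088.
Year 2: DB = ⌊$191,088 × 125%/4⌋ = $59,715; SL = ⌊$162,888/3⌋ = $54,296 → take DB $59,715. Book value $131,373.
Year 3: DB = ⌊$131,373 × 125%/4⌋ = $41,054; SL = ⌊$103,173/2⌋ = $51,586 → take SL $51,586. Book value $79,787.
Year 4 (final): $79,787 − $28,200 = $51,587. Book value $28,200.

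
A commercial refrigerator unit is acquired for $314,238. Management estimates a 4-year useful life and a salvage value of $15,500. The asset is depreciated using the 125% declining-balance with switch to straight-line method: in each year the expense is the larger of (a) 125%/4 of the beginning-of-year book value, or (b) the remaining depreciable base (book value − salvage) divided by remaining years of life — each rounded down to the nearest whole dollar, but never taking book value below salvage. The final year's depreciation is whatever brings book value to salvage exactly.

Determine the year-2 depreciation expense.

Depreciable base = $314,238 − $15,500 = $298,738.
Year 1: DB = ⌊$314,238 × 125%/4⌋ = $98,199; SL = ⌊$298,738/4⌋ = $74,684 → take DB $98,199. Book value $216,039.
Year 2: DB = ⌊$216,039 × 125%/4⌋ = $67,512; SL = ⌊$200,539/3⌋ = $66,846 → take DB $67,512. Book value $148,527.

$67,512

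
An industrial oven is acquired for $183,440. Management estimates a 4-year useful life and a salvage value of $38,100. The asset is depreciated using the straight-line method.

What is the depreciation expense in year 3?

$36,335

Depreciable base = $183,440 − $38,100 = $145,340.
Annual expense = $145,340 / 4 = $36,335.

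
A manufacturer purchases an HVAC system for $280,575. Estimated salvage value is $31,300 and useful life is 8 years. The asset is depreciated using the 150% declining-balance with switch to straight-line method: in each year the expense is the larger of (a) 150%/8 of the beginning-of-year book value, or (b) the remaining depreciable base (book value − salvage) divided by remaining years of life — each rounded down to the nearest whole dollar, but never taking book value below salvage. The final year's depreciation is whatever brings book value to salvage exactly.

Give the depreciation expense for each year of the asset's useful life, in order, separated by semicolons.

Depreciable base = $280,575 − $31,300 = $249,275.
Year 1: DB = ⌊$280,575 × 150%/8⌋ = $52,607; SL = ⌊$249,275/8⌋ = $31,159 → take DB $52,607. Book value $227,968.
Year 2: DB = ⌊$227,968 × 150%/8⌋ = $42,744; SL = ⌊$196,668/7⌋ = $28,095 → take DB $42,744. Book value $185,224.
Year 3: DB = ⌊$185,224 × 150%/8⌋ = $34,729; SL = ⌊$153,924/6⌋ = $25,654 → take DB $34,729. Book value $150,495.
Year 4: DB = ⌊$150,495 × 150%/8⌋ = $28,217; SL = ⌊$119,195/5⌋ = $23,839 → take DB $28,217. Book value $122,278.
Year 5: DB = ⌊$122,278 × 150%/8⌋ = $22,927; SL = ⌊$90,978/4⌋ = $22,744 → take DB $22,927. Book value $99,351.
Year 6: DB = ⌊$99,351 × 150%/8⌋ = $18,628; SL = ⌊$68,051/3⌋ = $22,683 → take SL $22,683. Book value $76,668.
Year 7: DB = ⌊$76,668 × 150%/8⌋ = $14,375; SL = ⌊$45,368/2⌋ = $22,684 → take SL $22,684. Book value $53,984.
Year 8 (final): $53,984 − $31,300 = $22,684. Book value $31,300.

$52,607; $42,744; $34,729; $28,217; $22,927; $22,683; $22,684; $22,684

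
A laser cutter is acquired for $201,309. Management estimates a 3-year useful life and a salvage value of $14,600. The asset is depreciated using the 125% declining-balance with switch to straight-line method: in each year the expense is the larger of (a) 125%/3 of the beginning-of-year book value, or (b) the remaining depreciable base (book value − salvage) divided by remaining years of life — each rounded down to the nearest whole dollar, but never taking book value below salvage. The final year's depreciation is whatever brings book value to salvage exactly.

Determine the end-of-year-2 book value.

$66,016

Depreciable base = $201,309 − $14,600 = $186,709.
Year 1: DB = ⌊$201,309 × 125%/3⌋ = $83,878; SL = ⌊$186,709/3⌋ = $62,236 → take DB $83,878. Book value $117,431.
Year 2: DB = ⌊$117,431 × 125%/3⌋ = $48,929; SL = ⌊$102,831/2⌋ = $51,415 → take SL $51,415. Book value $66,016.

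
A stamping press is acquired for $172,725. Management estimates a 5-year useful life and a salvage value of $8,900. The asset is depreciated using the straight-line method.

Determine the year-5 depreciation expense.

Depreciable base = $172,725 − $8,900 = $163,825.
Annual expense = $163,825 / 5 = $32,765.

$32,765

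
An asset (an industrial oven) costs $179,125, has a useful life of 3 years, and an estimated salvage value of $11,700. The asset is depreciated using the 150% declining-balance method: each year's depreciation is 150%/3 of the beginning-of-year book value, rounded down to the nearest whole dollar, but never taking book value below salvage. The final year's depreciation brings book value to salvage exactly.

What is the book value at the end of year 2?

Depreciable base = $179,125 − $11,700 = $167,425.
Year 1: ⌊$179,125 × 150%/3⌋ = $89,562. Book value $89,563.
Year 2: ⌊$89,563 × 150%/3⌋ = $44,781. Book value $44,782.

$44,782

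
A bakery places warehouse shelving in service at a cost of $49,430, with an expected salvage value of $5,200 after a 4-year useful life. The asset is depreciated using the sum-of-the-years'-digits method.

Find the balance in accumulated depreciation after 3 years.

Depreciable base = $49,430 − $5,200 = $44,230.
Sum of the years' digits = 4+3+2+1 = 10.
Year 1: $44,230 × 4/10 = $17,692. Book value $31,738.
Year 2: $44,230 × 3/10 = $13,269. Book value $18,469.
Year 3: $44,230 × 2/10 = $8,846. Book value $9,623.
Accumulated through year 3 = $49,430 − $9,623 = $39,807.

$39,807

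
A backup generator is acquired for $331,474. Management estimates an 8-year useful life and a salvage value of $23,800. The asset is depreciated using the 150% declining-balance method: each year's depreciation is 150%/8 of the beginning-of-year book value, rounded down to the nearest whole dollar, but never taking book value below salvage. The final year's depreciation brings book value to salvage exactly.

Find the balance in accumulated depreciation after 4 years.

Depreciable base = $331,474 − $23,800 = $307,674.
Year 1: ⌊$331,474 × 150%/8⌋ = $62,151. Book value $269,323.
Year 2: ⌊$269,323 × 150%/8⌋ = $50,498. Book value $218,825.
Year 3: ⌊$218,825 × 150%/8⌋ = $41,029. Book value $177,796.
Year 4: ⌊$177,796 × 150%/8⌋ = $33,336. Book value $144,460.
Accumulated through year 4 = $331,474 − $144,460 = $187,014.

$187,014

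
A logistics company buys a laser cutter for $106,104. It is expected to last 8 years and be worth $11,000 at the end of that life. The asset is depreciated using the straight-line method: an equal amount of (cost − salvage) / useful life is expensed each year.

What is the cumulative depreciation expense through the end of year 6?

Depreciable base = $106,104 − $11,000 = $95,104.
Annual expense = $95,104 / 8 = $11,888.
End of year 1: book value $94,216.
End of year 2: book value $82,328.
End of year 3: book value $70,440.
End of year 4: book value $58,552.
End of year 5: book value $46,664.
End of year 6: book value $34,776.
Accumulated through year 6 = $106,104 − $34,776 = $71,328.

$71,328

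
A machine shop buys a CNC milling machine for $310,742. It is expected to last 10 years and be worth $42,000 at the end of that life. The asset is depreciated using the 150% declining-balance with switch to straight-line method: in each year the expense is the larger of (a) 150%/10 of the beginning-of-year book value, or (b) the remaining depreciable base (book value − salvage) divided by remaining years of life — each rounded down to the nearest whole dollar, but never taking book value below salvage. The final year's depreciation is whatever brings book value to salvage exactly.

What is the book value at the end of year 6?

Depreciable base = $310,742 − $42,000 = $268,742.
Year 1: DB = ⌊$310,742 × 150%/10⌋ = $46,611; SL = ⌊$268,742/10⌋ = $26,874 → take DB $46,611. Book value $264,131.
Year 2: DB = ⌊$264,131 × 150%/10⌋ = $39,619; SL = ⌊$222,131/9⌋ = $24,681 → take DB $39,619. Book value $224,512.
Year 3: DB = ⌊$224,512 × 150%/10⌋ = $33,676; SL = ⌊$182,512/8⌋ = $22,814 → take DB $33,676. Book value $190,836.
Year 4: DB = ⌊$190,836 × 150%/10⌋ = $28,625; SL = ⌊$148,836/7⌋ = $21,262 → take DB $28,625. Book value $162,211.
Year 5: DB = ⌊$162,211 × 150%/10⌋ = $24,331; SL = ⌊$120,211/6⌋ = $20,035 → take DB $24,331. Book value $137,880.
Year 6: DB = ⌊$137,880 × 150%/10⌋ = $20,682; SL = ⌊$95,880/5⌋ = $19,176 → take DB $20,682. Book value $117,198.

$117,198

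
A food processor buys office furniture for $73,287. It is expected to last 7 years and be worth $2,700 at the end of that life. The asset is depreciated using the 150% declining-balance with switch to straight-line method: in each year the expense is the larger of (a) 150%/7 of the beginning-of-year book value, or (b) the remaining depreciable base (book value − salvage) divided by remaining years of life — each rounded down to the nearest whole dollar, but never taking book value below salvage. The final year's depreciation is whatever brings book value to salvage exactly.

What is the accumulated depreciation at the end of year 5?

$54,162

Depreciable base = $73,287 − $2,700 = $70,587.
Year 1: DB = ⌊$73,287 × 150%/7⌋ = $15,704; SL = ⌊$70,587/7⌋ = $10,083 → take DB $15,704. Book value $57,583.
Year 2: DB = ⌊$57,583 × 150%/7⌋ = $12,339; SL = ⌊$54,883/6⌋ = $9,147 → take DB $12,339. Book value $45,244.
Year 3: DB = ⌊$45,244 × 150%/7⌋ = $9,695; SL = ⌊$42,544/5⌋ = $8,508 → take DB $9,695. Book value $35,549.
Year 4: DB = ⌊$35,549 × 150%/7⌋ = $7,617; SL = ⌊$32,849/4⌋ = $8,212 → take SL $8,212. Book value $27,337.
Year 5: DB = ⌊$27,337 × 150%/7⌋ = $5,857; SL = ⌊$24,637/3⌋ = $8,212 → take SL $8,212. Book value $19,125.
Accumulated through year 5 = $73,287 − $19,125 = $54,162.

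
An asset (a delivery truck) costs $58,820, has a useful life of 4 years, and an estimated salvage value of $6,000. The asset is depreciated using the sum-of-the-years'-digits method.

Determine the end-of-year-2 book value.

$21,846

Depreciable base = $58,820 − $6,000 = $52,820.
Sum of the years' digits = 4+3+2+1 = 10.
Year 1: $52,820 × 4/10 = $21,128. Book value $37,692.
Year 2: $52,820 × 3/10 = $15,846. Book value $21,846.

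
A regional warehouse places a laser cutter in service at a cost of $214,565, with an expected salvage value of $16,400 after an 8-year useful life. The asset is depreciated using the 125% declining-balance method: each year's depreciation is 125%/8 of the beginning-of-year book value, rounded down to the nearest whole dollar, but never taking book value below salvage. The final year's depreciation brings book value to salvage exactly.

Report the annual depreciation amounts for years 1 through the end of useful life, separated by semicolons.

Depreciable base = $214,565 − $16,400 = $198,165.
Year 1: ⌊$214,565 × 125%/8⌋ = $33,525. Book value $181,040.
Year 2: ⌊$181,040 × 125%/8⌋ = $28,287. Book value $152,753.
Year 3: ⌊$152,753 × 125%/8⌋ = $23,867. Book value $128,886.
Year 4: ⌊$128,886 × 125%/8⌋ = $20,138. Book value $108,748.
Year 5: ⌊$108,748 × 125%/8⌋ = $16,991. Book value $91,757.
Year 6: ⌊$91,757 × 125%/8⌋ = $14,337. Book value $77,420.
Year 7: ⌊$77,420 × 125%/8⌋ = $12,096. Book value $65,324.
Year 8 (final): $65,324 − $16,400 = $48,924. Book value $16,400.

$33,525; $28,287; $23,867; $20,138; $16,991; $14,337; $12,096; $48,924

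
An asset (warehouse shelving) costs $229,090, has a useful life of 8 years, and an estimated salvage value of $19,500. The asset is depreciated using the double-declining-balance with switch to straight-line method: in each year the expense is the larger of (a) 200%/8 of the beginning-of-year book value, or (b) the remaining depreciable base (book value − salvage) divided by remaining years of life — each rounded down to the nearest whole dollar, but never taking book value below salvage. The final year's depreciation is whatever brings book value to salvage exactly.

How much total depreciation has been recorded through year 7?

$198,953

Depreciable base = $229,090 − $19,500 = $209,590.
Year 1: DB = ⌊$229,090 × 200%/8⌋ = $57,272; SL = ⌊$209,590/8⌋ = $26,198 → take DB $57,272. Book value $171,818.
Year 2: DB = ⌊$171,818 × 200%/8⌋ = $42,954; SL = ⌊$152,318/7⌋ = $21,759 → take DB $42,954. Book value $128,864.
Year 3: DB = ⌊$128,864 × 200%/8⌋ = $32,216; SL = ⌊$109,364/6⌋ = $18,227 → take DB $32,216. Book value $96,648.
Year 4: DB = ⌊$96,648 × 200%/8⌋ = $24,162; SL = ⌊$77,148/5⌋ = $15,429 → take DB $24,162. Book value $72,486.
Year 5: DB = ⌊$72,486 × 200%/8⌋ = $18,121; SL = ⌊$52,986/4⌋ = $13,246 → take DB $18,121. Book value $54,365.
Year 6: DB = ⌊$54,365 × 200%/8⌋ = $13,591; SL = ⌊$34,865/3⌋ = $11,621 → take DB $13,591. Book value $40,774.
Year 7: DB = ⌊$40,774 × 200%/8⌋ = $10,193; SL = ⌊$21,274/2⌋ = $10,637 → take SL $10,637. Book value $30,137.
Accumulated through year 7 = $229,090 − $30,137 = $198,953.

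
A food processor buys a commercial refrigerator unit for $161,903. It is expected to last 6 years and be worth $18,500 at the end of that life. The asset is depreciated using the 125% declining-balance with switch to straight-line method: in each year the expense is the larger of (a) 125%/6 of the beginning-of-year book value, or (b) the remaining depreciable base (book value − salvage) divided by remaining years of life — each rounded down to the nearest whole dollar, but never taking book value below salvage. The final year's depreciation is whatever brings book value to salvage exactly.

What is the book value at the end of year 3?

Depreciable base = $161,903 − $18,500 = $143,403.
Year 1: DB = ⌊$161,903 × 125%/6⌋ = $33,729; SL = ⌊$143,403/6⌋ = $23,900 → take DB $33,729. Book value $128,174.
Year 2: DB = ⌊$128,174 × 125%/6⌋ = $26,702; SL = ⌊$109,674/5⌋ = $21,934 → take DB $26,702. Book value $101,472.
Year 3: DB = ⌊$101,472 × 125%/6⌋ = $21,140; SL = ⌊$82,972/4⌋ = $20,743 → take DB $21,140. Book value $80,332.

$80,332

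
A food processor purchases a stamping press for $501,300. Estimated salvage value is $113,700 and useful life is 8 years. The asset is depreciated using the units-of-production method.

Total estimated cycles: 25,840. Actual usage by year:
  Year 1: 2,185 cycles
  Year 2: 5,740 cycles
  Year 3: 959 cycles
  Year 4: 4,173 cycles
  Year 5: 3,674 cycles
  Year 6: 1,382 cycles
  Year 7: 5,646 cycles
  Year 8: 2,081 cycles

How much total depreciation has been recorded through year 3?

Depreciable base = $501,300 − $113,700 = $387,600.
Rate = $387,600 / 25,840 cycles = $15 per cycle.
Year 1: 2,185 × $15 = $32,775. Book value $468,525.
Year 2: 5,740 × $15 = $86,100. Book value $382,425.
Year 3: 959 × $15 = $14,385. Book value $368,040.
Accumulated through year 3 = $501,300 − $368,040 = $133,260.

$133,260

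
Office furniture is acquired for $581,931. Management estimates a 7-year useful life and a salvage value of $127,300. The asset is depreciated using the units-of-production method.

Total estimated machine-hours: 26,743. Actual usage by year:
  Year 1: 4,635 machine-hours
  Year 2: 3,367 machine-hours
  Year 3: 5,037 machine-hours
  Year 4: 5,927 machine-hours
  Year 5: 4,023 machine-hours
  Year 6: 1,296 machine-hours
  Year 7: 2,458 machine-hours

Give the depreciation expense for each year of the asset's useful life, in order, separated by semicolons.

$78,795; $57,239; $85,629; $100,759; $68,391; $22,032; $41,786

Depreciable base = $581,931 − $127,300 = $454,631.
Rate = $454,631 / 26,743 machine-hours = $17 per machine-hour.
Year 1: 4,635 × $17 = $78,795. Book value $503,136.
Year 2: 3,367 × $17 = $57,239. Book value $445,897.
Year 3: 5,037 × $17 = $85,629. Book value $360,268.
Year 4: 5,927 × $17 = $100,759. Book value $259,509.
Year 5: 4,023 × $17 = $68,391. Book value $191,118.
Year 6: 1,296 × $17 = $22,032. Book value $169,086.
Year 7: 2,458 × $17 = $41,786. Book value $127,300.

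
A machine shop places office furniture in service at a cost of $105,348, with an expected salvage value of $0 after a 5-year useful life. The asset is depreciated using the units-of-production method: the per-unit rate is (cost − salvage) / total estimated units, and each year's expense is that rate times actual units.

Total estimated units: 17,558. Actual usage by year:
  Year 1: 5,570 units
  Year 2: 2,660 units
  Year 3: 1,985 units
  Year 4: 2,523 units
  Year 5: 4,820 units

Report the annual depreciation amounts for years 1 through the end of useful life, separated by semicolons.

Depreciable base = $105,348 − $0 = $105,348.
Rate = $105,348 / 17,558 units = $6 per unit.
Year 1: 5,570 × $6 = $33,420. Book value $71,928.
Year 2: 2,660 × $6 = $15,960. Book value $55,968.
Year 3: 1,985 × $6 = $11,910. Book value $44,058.
Year 4: 2,523 × $6 = $15,138. Book value $28,920.
Year 5: 4,820 × $6 = $28,920. Book value $0.

$33,420; $15,960; $11,910; $15,138; $28,920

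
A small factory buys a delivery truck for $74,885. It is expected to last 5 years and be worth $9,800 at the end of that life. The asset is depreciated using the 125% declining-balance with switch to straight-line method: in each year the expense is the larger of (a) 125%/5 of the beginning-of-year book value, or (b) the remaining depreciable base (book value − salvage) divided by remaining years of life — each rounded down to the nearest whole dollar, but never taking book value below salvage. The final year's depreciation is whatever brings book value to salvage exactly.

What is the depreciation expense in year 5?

Depreciable base = $74,885 − $9,800 = $65,085.
Year 1: DB = ⌊$74,885 × 125%/5⌋ = $18,721; SL = ⌊$65,085/5⌋ = $13,017 → take DB $18,721. Book value $56,164.
Year 2: DB = ⌊$56,164 × 125%/5⌋ = $14,041; SL = ⌊$46,364/4⌋ = $11,591 → take DB $14,041. Book value $42,123.
Year 3: DB = ⌊$42,123 × 125%/5⌋ = $10,530; SL = ⌊$32,323/3⌋ = $10,774 → take SL $10,774. Book value $31,349.
Year 4: DB = ⌊$31,349 × 125%/5⌋ = $7,837; SL = ⌊$21,549/2⌋ = $10,774 → take SL $10,774. Book value $20,575.
Year 5 (final): $20,575 − $9,800 = $10,775. Book value $9,800.

$10,775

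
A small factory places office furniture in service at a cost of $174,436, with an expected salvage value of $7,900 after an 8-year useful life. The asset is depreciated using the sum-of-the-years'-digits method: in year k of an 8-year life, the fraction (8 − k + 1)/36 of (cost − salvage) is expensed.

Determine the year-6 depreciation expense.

$13,878

Depreciable base = $174,436 − $7,900 = $166,536.
Sum of the years' digits = 8+7+6+5+4+3+2+1 = 36.
Year 1: $166,536 × 8/36 = $37,008. Book value $137,428.
Year 2: $166,536 × 7/36 = $32,382. Book value $105,046.
Year 3: $166,536 × 6/36 = $27,756. Book value $77,290.
Year 4: $166,536 × 5/36 = $23,130. Book value $54,160.
Year 5: $166,536 × 4/36 = $18,504. Book value $35,656.
Year 6: $166,536 × 3/36 = $13,878. Book value $21,778.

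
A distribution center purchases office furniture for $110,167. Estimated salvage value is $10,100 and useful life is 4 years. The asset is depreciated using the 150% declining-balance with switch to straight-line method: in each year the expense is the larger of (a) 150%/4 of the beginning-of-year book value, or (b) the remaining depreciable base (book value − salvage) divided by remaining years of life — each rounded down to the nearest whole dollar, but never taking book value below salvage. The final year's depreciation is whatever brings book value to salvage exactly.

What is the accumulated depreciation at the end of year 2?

$67,132

Depreciable base = $110,167 − $10,100 = $100,067.
Year 1: DB = ⌊$110,167 × 150%/4⌋ = $41,312; SL = ⌊$100,067/4⌋ = $25,016 → take DB $41,312. Book value $68,855.
Year 2: DB = ⌊$68,855 × 150%/4⌋ = $25,820; SL = ⌊$58,755/3⌋ = $19,585 → take DB $25,820. Book value $43,035.
Accumulated through year 2 = $110,167 − $43,035 = $67,132.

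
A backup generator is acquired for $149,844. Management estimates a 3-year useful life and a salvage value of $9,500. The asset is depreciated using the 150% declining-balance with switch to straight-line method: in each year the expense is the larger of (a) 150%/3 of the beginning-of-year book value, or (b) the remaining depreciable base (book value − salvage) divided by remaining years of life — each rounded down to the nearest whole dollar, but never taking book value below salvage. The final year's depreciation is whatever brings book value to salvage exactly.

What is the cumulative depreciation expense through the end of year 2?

$112,383

Depreciable base = $149,844 − $9,500 = $140,344.
Year 1: DB = ⌊$149,844 × 150%/3⌋ = $74,922; SL = ⌊$140,344/3⌋ = $46,781 → take DB $74,922. Book value $74,922.
Year 2: DB = ⌊$74,922 × 150%/3⌋ = $37,461; SL = ⌊$65,422/2⌋ = $32,711 → take DB $37,461. Book value $37,461.
Accumulated through year 2 = $149,844 − $37,461 = $112,383.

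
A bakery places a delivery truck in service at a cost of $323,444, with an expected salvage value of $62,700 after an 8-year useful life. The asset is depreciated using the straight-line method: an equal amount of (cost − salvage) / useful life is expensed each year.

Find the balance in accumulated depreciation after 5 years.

Depreciable base = $323,444 − $62,700 = $260,744.
Annual expense = $260,744 / 8 = $32,593.
End of year 1: book value $290,851.
End of year 2: book value $258,258.
End of year 3: book value $225,665.
End of year 4: book value $193,072.
End of year 5: book value $160,479.
Accumulated through year 5 = $323,444 − $160,479 = $162,965.

$162,965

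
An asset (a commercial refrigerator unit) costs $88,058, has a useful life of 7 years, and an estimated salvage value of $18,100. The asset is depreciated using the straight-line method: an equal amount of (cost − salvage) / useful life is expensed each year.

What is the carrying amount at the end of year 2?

$68,070

Depreciable base = $88,058 − $18,100 = $69,958.
Annual expense = $69,958 / 7 = $9,994.
End of year 1: book value $78,064.
End of year 2: book value $68,070.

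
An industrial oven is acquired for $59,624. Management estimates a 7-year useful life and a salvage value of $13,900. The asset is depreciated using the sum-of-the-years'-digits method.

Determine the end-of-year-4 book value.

$23,698

Depreciable base = $59,624 − $13,900 = $45,724.
Sum of the years' digits = 7+6+5+4+3+2+1 = 28.
Year 1: $45,724 × 7/28 = $11,431. Book value $48,193.
Year 2: $45,724 × 6/28 = $9,798. Book value $38,395.
Year 3: $45,724 × 5/28 = $8,165. Book value $30,230.
Year 4: $45,724 × 4/28 = $6,532. Book value $23,698.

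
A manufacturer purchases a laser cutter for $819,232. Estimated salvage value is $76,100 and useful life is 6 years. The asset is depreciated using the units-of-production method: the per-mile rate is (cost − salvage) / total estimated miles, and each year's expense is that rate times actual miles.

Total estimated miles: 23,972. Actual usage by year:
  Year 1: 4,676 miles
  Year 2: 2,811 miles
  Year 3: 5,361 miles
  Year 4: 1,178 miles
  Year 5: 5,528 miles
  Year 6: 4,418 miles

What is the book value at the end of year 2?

Depreciable base = $819,232 − $76,100 = $743,132.
Rate = $743,132 / 23,972 miles = $31 per mile.
Year 1: 4,676 × $31 = $144,956. Book value $674,276.
Year 2: 2,811 × $31 = $87,141. Book value $587,135.

$587,135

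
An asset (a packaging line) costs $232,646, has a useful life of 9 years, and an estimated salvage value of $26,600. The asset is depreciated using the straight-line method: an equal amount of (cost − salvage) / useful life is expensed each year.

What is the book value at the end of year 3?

$163,964

Depreciable base = $232,646 − $26,600 = $206,046.
Annual expense = $206,046 / 9 = $22,894.
End of year 1: book value $209,752.
End of year 2: book value $186,858.
End of year 3: book value $163,964.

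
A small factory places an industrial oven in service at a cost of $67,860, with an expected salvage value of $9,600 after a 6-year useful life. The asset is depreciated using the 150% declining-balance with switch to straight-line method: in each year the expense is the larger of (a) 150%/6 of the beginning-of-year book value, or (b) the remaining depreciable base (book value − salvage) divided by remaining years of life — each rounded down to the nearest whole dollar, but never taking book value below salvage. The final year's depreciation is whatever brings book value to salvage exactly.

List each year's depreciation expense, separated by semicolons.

$16,965; $12,723; $9,543; $7,157; $5,936; $5,936

Depreciable base = $67,860 − $9,600 = $58,260.
Year 1: DB = ⌊$67,860 × 150%/6⌋ = $16,965; SL = ⌊$58,260/6⌋ = $9,710 → take DB $16,965. Book value $50,895.
Year 2: DB = ⌊$50,895 × 150%/6⌋ = $12,723; SL = ⌊$41,295/5⌋ = $8,259 → take DB $12,723. Book value $38,172.
Year 3: DB = ⌊$38,172 × 150%/6⌋ = $9,543; SL = ⌊$28,572/4⌋ = $7,143 → take DB $9,543. Book value $28,629.
Year 4: DB = ⌊$28,629 × 150%/6⌋ = $7,157; SL = ⌊$19,029/3⌋ = $6,343 → take DB $7,157. Book value $21,472.
Year 5: DB = ⌊$21,472 × 150%/6⌋ = $5,368; SL = ⌊$11,872/2⌋ = $5,936 → take SL $5,936. Book value $15,536.
Year 6 (final): $15,536 − $9,600 = $5,936. Book value $9,600.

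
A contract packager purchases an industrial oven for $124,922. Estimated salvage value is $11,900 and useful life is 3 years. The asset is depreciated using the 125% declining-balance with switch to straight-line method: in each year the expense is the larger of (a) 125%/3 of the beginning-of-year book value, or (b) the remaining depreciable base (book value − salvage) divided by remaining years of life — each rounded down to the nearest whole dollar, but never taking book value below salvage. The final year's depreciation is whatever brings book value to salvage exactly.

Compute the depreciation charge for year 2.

Depreciable base = $124,922 − $11,900 = $113,022.
Year 1: DB = ⌊$124,922 × 125%/3⌋ = $52,050; SL = ⌊$113,022/3⌋ = $37,674 → take DB $52,050. Book value $72,872.
Year 2: DB = ⌊$72,872 × 125%/3⌋ = $30,363; SL = ⌊$60,972/2⌋ = $30,486 → take SL $30,486. Book value $42,386.

$30,486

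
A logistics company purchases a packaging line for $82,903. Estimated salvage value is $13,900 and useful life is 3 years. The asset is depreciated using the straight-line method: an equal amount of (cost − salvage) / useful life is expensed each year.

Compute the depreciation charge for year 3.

$23,001

Depreciable base = $82,903 − $13,900 = $69,003.
Annual expense = $69,003 / 3 = $23,001.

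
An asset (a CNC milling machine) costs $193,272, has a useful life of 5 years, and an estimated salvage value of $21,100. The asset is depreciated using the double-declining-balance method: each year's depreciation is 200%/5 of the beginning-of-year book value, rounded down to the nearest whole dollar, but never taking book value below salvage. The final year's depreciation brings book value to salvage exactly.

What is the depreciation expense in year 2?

Depreciable base = $193,272 − $21,100 = $172,172.
Year 1: ⌊$193,272 × 200%/5⌋ = $77,308. Book value $115,964.
Year 2: ⌊$115,964 × 200%/5⌋ = $46,385. Book value $69,579.

$46,385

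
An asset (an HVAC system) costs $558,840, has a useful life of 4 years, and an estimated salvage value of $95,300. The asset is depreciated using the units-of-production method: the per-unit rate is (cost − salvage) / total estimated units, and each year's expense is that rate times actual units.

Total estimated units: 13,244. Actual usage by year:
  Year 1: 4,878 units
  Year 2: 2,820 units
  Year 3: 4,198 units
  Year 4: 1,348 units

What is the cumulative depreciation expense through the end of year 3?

Depreciable base = $558,840 − $95,300 = $463,540.
Rate = $463,540 / 13,244 units = $35 per unit.
Year 1: 4,878 × $35 = $170,730. Book value $388,110.
Year 2: 2,820 × $35 = $98,700. Book value $289,410.
Year 3: 4,198 × $35 = $146,930. Book value $142,480.
Accumulated through year 3 = $558,840 − $142,480 = $416,360.

$416,360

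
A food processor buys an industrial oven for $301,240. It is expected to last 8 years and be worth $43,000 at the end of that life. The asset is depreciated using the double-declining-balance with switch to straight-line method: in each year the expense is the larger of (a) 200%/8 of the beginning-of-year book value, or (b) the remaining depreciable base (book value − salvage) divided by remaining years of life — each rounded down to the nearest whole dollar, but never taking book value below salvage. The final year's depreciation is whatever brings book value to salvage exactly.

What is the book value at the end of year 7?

Depreciable base = $301,240 − $43,000 = $258,240.
Year 1: DB = ⌊$301,240 × 200%/8⌋ = $75,310; SL = ⌊$258,240/8⌋ = $32,280 → take DB $75,310. Book value $225,930.
Year 2: DB = ⌊$225,930 × 200%/8⌋ = $56,482; SL = ⌊$182,930/7⌋ = $26,132 → take DB $56,482. Book value $169,448.
Year 3: DB = ⌊$169,448 × 200%/8⌋ = $42,362; SL = ⌊$126,448/6⌋ = $21,074 → take DB $42,362. Book value $127,086.
Year 4: DB = ⌊$127,086 × 200%/8⌋ = $31,771; SL = ⌊$84,086/5⌋ = $16,817 → take DB $31,771. Book value $95,315.
Year 5: DB = ⌊$95,315 × 200%/8⌋ = $23,828; SL = ⌊$52,315/4⌋ = $13,078 → take DB $23,828. Book value $71,487.
Year 6: DB = ⌊$71,487 × 200%/8⌋ = $17,871; SL = ⌊$28,487/3⌋ = $9,495 → take DB $17,871. Book value $53,616.
Year 7: DB = ⌊$53,616 × 200%/8⌋ = $13,404; SL = ⌊$10,616/2⌋ = $5,308 → take DB $13,404, capped at $10,616. Book value $43,000.

$43,000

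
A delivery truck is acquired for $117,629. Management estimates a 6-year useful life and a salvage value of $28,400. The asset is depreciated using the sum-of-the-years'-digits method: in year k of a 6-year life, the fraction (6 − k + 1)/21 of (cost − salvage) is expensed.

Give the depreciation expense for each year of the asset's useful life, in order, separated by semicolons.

$25,494; $21,245; $16,996; $12,747; $8,498; $4,249

Depreciable base = $117,629 − $28,400 = $89,229.
Sum of the years' digits = 6+5+4+3+2+1 = 21.
Year 1: $89,229 × 6/21 = $25,494. Book value $92,135.
Year 2: $89,229 × 5/21 = $21,245. Book value $70,890.
Year 3: $89,229 × 4/21 = $16,996. Book value $53,894.
Year 4: $89,229 × 3/21 = $12,747. Book value $41,147.
Year 5: $89,229 × 2/21 = $8,498. Book value $32,649.
Year 6: $89,229 × 1/21 = $4,249. Book value $28,400.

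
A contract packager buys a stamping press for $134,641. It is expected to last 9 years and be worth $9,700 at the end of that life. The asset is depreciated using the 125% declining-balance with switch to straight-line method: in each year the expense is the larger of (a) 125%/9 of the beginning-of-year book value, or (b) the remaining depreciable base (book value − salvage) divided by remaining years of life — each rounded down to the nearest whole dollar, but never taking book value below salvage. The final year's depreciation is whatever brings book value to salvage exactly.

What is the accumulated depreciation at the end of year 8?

$112,228

Depreciable base = $134,641 − $9,700 = $124,941.
Year 1: DB = ⌊$134,641 × 125%/9⌋ = $18,700; SL = ⌊$124,941/9⌋ = $13,882 → take DB $18,700. Book value $115,941.
Year 2: DB = ⌊$115,941 × 125%/9⌋ = $16,102; SL = ⌊$106,241/8⌋ = $13,280 → take DB $16,102. Book value $99,839.
Year 3: DB = ⌊$99,839 × 125%/9⌋ = $13,866; SL = ⌊$90,139/7⌋ = $12,877 → take DB $13,866. Book value $85,973.
Year 4: DB = ⌊$85,973 × 125%/9⌋ = $11,940; SL = ⌊$76,273/6⌋ = $12,712 → take SL $12,712. Book value $73,261.
Year 5: DB = ⌊$73,261 × 125%/9⌋ = $10,175; SL = ⌊$63,561/5⌋ = $12,712 → take SL $12,712. Book value $60,549.
Year 6: DB = ⌊$60,549 × 125%/9⌋ = $8,409; SL = ⌊$50,849/4⌋ = $12,712 → take SL $12,712. Book value $47,837.
Year 7: DB = ⌊$47,837 × 125%/9⌋ = $6,644; SL = ⌊$38,137/3⌋ = $12,712 → take SL $12,712. Book value $35,125.
Year 8: DB = ⌊$35,125 × 125%/9⌋ = $4,878; SL = ⌊$25,425/2⌋ = $12,712 → take SL $12,712. Book value $22,413.
Accumulated through year 8 = $134,641 − $22,413 = $112,228.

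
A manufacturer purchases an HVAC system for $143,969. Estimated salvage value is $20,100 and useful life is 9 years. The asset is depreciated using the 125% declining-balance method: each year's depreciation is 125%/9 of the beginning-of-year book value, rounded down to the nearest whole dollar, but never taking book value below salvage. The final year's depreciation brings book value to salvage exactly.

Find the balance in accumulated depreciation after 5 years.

Depreciable base = $143,969 − $20,100 = $123,869.
Year 1: ⌊$143,969 × 125%/9⌋ = $19,995. Book value $123,974.
Year 2: ⌊$123,974 × 125%/9⌋ = $17,218. Book value $106,756.
Year 3: ⌊$106,756 × 125%/9⌋ = $14,827. Book value $91,929.
Year 4: ⌊$91,929 × 125%/9⌋ = $12,767. Book value $79,162.
Year 5: ⌊$79,162 × 125%/9⌋ = $10,994. Book value $68,168.
Accumulated through year 5 = $143,969 − $68,168 = $75,801.

$75,801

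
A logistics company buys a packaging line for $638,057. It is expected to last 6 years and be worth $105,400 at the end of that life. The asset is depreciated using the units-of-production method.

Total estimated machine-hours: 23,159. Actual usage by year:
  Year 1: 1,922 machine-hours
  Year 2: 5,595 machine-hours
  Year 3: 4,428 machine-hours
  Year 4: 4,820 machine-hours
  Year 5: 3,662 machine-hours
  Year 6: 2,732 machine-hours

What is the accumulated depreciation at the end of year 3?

Depreciable base = $638,057 − $105,400 = $532,657.
Rate = $532,657 / 23,159 machine-hours = $23 per machine-hour.
Year 1: 1,922 × $23 = $44,206. Book value $593,851.
Year 2: 5,595 × $23 = $128,685. Book value $465,166.
Year 3: 4,428 × $23 = $101,844. Book value $363,322.
Accumulated through year 3 = $638,057 − $363,322 = $274,735.

$274,735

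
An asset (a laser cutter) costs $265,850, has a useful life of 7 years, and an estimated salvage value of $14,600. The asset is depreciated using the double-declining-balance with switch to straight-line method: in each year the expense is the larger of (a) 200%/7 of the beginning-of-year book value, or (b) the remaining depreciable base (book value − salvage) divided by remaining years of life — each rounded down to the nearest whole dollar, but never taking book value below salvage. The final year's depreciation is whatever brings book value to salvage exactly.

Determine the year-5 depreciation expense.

Depreciable base = $265,850 − $14,600 = $251,250.
Year 1: DB = ⌊$265,850 × 200%/7⌋ = $75,957; SL = ⌊$251,250/7⌋ = $35,892 → take DB $75,957. Book value $189,893.
Year 2: DB = ⌊$189,893 × 200%/7⌋ = $54,255; SL = ⌊$175,293/6⌋ = $29,215 → take DB $54,255. Book value $135,638.
Year 3: DB = ⌊$135,638 × 200%/7⌋ = $38,753; SL = ⌊$121,038/5⌋ = $24,207 → take DB $38,753. Book value $96,885.
Year 4: DB = ⌊$96,885 × 200%/7⌋ = $27,681; SL = ⌊$82,285/4⌋ = $20,571 → take DB $27,681. Book value $69,204.
Year 5: DB = ⌊$69,204 × 200%/7⌋ = $19,772; SL = ⌊$54,604/3⌋ = $18,201 → take DB $19,772. Book value $49,432.

$19,772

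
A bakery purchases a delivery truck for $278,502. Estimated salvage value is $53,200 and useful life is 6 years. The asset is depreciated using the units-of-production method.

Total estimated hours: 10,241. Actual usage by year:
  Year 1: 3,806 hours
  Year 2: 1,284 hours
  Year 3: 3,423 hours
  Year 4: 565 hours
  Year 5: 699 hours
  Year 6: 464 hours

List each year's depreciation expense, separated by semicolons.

Depreciable base = $278,502 − $53,200 = $225,302.
Rate = $225,302 / 10,241 hours = $22 per hour.
Year 1: 3,806 × $22 = $83,732. Book value $194,770.
Year 2: 1,284 × $22 = $28,248. Book value $166,522.
Year 3: 3,423 × $22 = $75,306. Book value $91,216.
Year 4: 565 × $22 = $12,430. Book value $78,786.
Year 5: 699 × $22 = $15,378. Book value $63,408.
Year 6: 464 × $22 = $10,208. Book value $53,200.

$83,732; $28,248; $75,306; $12,430; $15,378; $10,208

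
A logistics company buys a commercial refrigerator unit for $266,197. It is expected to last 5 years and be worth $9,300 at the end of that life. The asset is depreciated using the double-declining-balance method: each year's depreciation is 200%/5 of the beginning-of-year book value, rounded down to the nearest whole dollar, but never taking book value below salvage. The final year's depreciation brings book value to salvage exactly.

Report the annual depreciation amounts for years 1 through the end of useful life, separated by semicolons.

$106,478; $63,887; $38,332; $23,000; $25,200

Depreciable base = $266,197 − $9,300 = $256,897.
Year 1: ⌊$266,197 × 200%/5⌋ = $106,478. Book value $159,719.
Year 2: ⌊$159,719 × 200%/5⌋ = $63,887. Book value $95,832.
Year 3: ⌊$95,832 × 200%/5⌋ = $38,332. Book value $57,500.
Year 4: ⌊$57,500 × 200%/5⌋ = $23,000. Book value $34,500.
Year 5 (final): $34,500 − $9,300 = $25,200. Book value $9,300.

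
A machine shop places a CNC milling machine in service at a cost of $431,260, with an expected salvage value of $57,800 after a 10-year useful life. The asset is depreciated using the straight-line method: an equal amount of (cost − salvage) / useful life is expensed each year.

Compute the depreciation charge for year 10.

$37,346

Depreciable base = $431,260 − $57,800 = $373,460.
Annual expense = $373,460 / 10 = $37,346.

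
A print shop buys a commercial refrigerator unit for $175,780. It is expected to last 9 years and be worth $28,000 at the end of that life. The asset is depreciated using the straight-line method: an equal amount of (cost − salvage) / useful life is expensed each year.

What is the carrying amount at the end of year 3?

$126,520

Depreciable base = $175,780 − $28,000 = $147,780.
Annual expense = $147,780 / 9 = $16,420.
End of year 1: book value $159,360.
End of year 2: book value $142,940.
End of year 3: book value $126,520.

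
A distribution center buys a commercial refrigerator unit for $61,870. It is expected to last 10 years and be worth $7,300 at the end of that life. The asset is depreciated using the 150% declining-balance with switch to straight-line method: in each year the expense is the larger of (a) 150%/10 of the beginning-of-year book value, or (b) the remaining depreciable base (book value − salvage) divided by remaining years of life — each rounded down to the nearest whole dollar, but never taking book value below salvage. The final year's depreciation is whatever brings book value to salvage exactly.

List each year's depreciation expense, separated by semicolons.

Depreciable base = $61,870 − $7,300 = $54,570.
Year 1: DB = ⌊$61,870 × 150%/10⌋ = $9,280; SL = ⌊$54,570/10⌋ = $5,457 → take DB $9,280. Book value $52,590.
Year 2: DB = ⌊$52,590 × 150%/10⌋ = $7,888; SL = ⌊$45,290/9⌋ = $5,032 → take DB $7,888. Book value $44,702.
Year 3: DB = ⌊$44,702 × 150%/10⌋ = $6,705; SL = ⌊$37,402/8⌋ = $4,675 → take DB $6,705. Book value $37,997.
Year 4: DB = ⌊$37,997 × 150%/10⌋ = $5,699; SL = ⌊$30,697/7⌋ = $4,385 → take DB $5,699. Book value $32,298.
Year 5: DB = ⌊$32,298 × 150%/10⌋ = $4,844; SL = ⌊$24,998/6⌋ = $4,166 → take DB $4,844. Book value $27,454.
Year 6: DB = ⌊$27,454 × 150%/10⌋ = $4,118; SL = ⌊$20,154/5⌋ = $4,030 → take DB $4,118. Book value $23,336.
Year 7: DB = ⌊$23,336 × 150%/10⌋ = $3,500; SL = ⌊$16,036/4⌋ = $4,009 → take SL $4,009. Book value $19,327.
Year 8: DB = ⌊$19,327 × 150%/10⌋ = $2,899; SL = ⌊$12,027/3⌋ = $4,009 → take SL $4,009. Book value $15,318.
Year 9: DB = ⌊$15,318 × 150%/10⌋ = $2,297; SL = ⌊$8,018/2⌋ = $4,009 → take SL $4,009. Book value $11,309.
Year 10 (final): $11,309 − $7,300 = $4,009. Book value $7,300.

$9,280; $7,888; $6,705; $5,699; $4,844; $4,118; $4,009; $4,009; $4,009; $4,009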